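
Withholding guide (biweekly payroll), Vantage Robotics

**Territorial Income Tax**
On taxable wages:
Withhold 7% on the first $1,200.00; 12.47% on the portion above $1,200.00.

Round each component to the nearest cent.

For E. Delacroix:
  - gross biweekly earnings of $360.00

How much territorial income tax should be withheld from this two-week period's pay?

$25.20

Territorial Income Tax: taxable = $360.00
  7% × $360.00 = $25.20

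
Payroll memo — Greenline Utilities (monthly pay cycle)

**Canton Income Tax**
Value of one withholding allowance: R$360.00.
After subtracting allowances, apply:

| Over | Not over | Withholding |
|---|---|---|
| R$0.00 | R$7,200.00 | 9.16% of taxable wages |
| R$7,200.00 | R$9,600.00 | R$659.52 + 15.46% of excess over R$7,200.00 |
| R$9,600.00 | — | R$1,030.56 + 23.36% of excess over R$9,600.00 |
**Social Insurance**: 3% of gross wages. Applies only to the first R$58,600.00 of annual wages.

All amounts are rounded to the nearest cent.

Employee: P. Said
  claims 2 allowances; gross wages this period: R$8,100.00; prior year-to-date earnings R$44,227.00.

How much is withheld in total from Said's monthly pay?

R$930.35

Canton Income Tax: taxable = R$8,100.00 − 2×R$360.00 = R$7,380.00
  R$659.52 + 15.46% × (R$7,380.00 − R$7,200.00) = R$659.52 + 15.46% × R$180.00 = R$687.35
Social Insurance: 3% × R$8,100.00 = R$243.00
Total: R$687.35 + R$243.00 = R$930.35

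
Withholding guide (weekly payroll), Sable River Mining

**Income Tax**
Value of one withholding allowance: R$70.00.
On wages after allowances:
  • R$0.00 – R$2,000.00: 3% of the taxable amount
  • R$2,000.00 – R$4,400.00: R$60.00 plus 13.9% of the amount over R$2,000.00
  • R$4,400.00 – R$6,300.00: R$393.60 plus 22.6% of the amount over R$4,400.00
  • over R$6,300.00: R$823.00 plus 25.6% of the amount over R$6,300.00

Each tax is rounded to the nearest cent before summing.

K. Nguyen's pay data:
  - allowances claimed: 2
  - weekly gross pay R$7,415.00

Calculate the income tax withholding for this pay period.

R$1,072.60

Income Tax: taxable = R$7,415.00 − 2×R$70.00 = R$7,275.00
  R$823.00 + 25.6% × (R$7,275.00 − R$6,300.00) = R$823.00 + 25.6% × R$975.00 = R$1,072.60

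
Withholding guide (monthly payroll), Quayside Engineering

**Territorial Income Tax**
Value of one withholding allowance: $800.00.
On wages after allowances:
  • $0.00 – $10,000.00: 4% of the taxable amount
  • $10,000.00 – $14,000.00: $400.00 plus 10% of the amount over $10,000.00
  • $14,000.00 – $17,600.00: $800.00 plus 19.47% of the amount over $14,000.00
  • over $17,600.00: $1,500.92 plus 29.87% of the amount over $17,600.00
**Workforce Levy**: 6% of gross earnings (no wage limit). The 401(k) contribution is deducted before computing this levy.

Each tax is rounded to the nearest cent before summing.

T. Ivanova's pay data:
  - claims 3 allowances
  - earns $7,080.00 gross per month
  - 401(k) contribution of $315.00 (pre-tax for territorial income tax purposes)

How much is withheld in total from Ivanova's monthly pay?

Territorial Income Tax: taxable = $7,080.00 − $315.00 − 3×$800.00 = $4,365.00
  4% × $4,365.00 = $174.60
Workforce Levy: 6% × $6,765.00 = $405.90
Total: $174.60 + $405.90 = $580.50

$580.50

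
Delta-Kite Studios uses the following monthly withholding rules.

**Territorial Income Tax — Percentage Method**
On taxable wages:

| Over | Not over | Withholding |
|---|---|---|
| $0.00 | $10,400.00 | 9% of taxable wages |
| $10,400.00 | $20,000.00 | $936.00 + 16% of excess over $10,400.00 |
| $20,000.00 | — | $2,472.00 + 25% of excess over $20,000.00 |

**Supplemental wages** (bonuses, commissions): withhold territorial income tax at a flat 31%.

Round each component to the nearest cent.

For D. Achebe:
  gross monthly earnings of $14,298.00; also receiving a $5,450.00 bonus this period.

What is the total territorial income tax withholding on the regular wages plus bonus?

Territorial Income Tax: taxable = $14,298.00
  $936.00 + 16% × ($14,298.00 − $10,400.00) = $936.00 + 16% × $3,898.00 = $1,559.68
Supplemental (31% flat on bonus): 31% × $5,450.00 = $1,689.50
Total territorial income tax: $1,559.68 + $1,689.50 = $3,249.18

$3,249.18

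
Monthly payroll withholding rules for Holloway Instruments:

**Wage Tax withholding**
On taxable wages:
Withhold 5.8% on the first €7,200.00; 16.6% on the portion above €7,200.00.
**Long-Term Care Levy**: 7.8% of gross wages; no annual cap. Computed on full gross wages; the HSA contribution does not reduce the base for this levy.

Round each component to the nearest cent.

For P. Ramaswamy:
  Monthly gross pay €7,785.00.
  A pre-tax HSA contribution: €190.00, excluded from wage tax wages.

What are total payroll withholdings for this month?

€1,090.40

Wage Tax: taxable = €7,785.00 − €190.00 = €7,595.00
  €417.60 + 16.6% × (€7,595.00 − €7,200.00) = €417.60 + 16.6% × €395.00 = €483.17
Long-Term Care Levy: 7.8% × €7,785.00 = €607.23
Total: €483.17 + €607.23 = €1,090.40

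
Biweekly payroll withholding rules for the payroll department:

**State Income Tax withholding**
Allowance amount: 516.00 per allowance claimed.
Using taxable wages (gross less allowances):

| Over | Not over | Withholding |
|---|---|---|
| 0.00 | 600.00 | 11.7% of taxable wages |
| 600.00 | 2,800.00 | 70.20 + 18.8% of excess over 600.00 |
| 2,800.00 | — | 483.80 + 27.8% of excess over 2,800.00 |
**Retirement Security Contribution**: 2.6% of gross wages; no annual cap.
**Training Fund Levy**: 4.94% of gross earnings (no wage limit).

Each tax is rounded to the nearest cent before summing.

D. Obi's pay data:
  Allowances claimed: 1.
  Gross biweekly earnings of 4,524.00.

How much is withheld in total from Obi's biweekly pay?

State Income Tax: taxable = 4,524.00 − 1×516.00 = 4,008.00
  483.80 + 27.8% × (4,008.00 − 2,800.00) = 483.80 + 27.8% × 1,208.00 = 819.62
Retirement Security Contribution: 2.6% × 4,524.00 = 117.62
Training Fund Levy: 4.94% × 4,524.00 = 223.49
Total: 819.62 + 117.62 + 223.49 = 1,160.73

1,160.73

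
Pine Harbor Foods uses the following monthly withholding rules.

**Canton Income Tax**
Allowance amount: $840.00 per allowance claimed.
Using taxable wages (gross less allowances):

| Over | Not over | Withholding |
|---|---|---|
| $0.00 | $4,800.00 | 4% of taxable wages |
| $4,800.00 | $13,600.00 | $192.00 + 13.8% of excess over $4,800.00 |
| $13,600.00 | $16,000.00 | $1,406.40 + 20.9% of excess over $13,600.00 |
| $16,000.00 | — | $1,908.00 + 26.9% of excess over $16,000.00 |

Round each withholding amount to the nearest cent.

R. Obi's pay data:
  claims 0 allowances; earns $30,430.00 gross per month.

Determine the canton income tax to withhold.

Canton Income Tax: taxable = $30,430.00
  $1,908.00 + 26.9% × ($30,430.00 − $16,000.00) = $1,908.00 + 26.9% × $14,430.00 = $5,789.67

$5,789.67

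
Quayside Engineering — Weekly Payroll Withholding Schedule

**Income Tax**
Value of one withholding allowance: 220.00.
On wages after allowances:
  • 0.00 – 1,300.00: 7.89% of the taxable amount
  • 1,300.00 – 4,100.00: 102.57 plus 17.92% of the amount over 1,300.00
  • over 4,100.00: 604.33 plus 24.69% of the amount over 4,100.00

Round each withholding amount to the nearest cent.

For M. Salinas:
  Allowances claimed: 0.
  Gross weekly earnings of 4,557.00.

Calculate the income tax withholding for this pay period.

Income Tax: taxable = 4,557.00
  604.33 + 24.69% × (4,557.00 − 4,100.00) = 604.33 + 24.69% × 457.00 = 717.16

717.16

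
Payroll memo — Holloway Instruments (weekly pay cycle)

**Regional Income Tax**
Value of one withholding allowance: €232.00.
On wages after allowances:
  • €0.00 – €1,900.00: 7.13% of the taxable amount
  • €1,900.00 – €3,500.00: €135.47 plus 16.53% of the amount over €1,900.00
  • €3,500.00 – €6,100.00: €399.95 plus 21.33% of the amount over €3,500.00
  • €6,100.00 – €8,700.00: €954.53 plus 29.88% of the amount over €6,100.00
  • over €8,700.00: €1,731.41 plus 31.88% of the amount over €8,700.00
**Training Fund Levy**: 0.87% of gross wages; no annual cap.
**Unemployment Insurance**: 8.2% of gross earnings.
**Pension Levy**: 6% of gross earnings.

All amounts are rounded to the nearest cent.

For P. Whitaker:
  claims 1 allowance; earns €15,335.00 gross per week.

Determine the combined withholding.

€6,083.67

Regional Income Tax: taxable = €15,335.00 − 1×€232.00 = €15,103.00
  €1,731.41 + 31.88% × (€15,103.00 − €8,700.00) = €1,731.41 + 31.88% × €6,403.00 = €3,772.69
Training Fund Levy: 0.87% × €15,335.00 = €133.41
Unemployment Insurance: 8.2% × €15,335.00 = €1,257.47
Pension Levy: 6% × €15,335.00 = €920.10
Total: €3,772.69 + €133.41 + €1,257.47 + €920.10 = €6,083.67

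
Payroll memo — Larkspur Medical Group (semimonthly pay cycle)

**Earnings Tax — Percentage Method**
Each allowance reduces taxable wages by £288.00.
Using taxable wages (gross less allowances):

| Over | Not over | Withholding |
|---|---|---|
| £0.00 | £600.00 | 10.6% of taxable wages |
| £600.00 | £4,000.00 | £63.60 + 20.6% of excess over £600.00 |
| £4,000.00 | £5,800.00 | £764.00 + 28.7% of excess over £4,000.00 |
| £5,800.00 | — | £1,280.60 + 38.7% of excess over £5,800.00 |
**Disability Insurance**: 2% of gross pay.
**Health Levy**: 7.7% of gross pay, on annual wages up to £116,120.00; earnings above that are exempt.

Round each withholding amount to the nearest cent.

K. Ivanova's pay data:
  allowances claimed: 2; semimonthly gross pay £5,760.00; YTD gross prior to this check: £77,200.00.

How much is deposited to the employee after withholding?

Earnings Tax: taxable = £5,760.00 − 2×£288.00 = £5,184.00
  £764.00 + 28.7% × (£5,184.00 − £4,000.00) = £764.00 + 28.7% × £1,184.00 = £1,103.81
Disability Insurance: 2% × £5,760.00 = £115.20
Health Levy: 7.7% × £5,760.00 = £443.52
Total withheld: £1,103.81 + £115.20 + £443.52 = £1,662.53
Net pay: £5,760.00 − £1,662.53 = £4,097.47

£4,097.47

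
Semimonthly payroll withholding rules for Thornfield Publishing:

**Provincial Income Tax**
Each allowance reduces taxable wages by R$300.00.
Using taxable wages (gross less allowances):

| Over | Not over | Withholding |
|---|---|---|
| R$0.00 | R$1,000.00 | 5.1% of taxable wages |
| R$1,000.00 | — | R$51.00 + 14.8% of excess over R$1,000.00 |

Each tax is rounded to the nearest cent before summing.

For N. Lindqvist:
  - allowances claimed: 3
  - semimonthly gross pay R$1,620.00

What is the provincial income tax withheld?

R$36.72

Provincial Income Tax: taxable = R$1,620.00 − 3×R$300.00 = R$720.00
  5.1% × R$720.00 = R$36.72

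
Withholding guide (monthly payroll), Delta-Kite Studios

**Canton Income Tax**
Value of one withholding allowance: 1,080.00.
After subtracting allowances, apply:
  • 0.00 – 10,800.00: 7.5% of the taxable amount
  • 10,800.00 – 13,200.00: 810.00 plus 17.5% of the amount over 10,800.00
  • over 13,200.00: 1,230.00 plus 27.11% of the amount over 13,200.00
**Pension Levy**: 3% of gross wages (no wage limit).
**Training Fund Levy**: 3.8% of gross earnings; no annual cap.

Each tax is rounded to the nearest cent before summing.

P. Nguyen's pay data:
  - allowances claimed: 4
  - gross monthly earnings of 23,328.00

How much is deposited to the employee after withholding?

Canton Income Tax: taxable = 23,328.00 − 4×1,080.00 = 19,008.00
  1,230.00 + 27.11% × (19,008.00 − 13,200.00) = 1,230.00 + 27.11% × 5,808.00 = 2,804.55
Pension Levy: 3% × 23,328.00 = 699.84
Training Fund Levy: 3.8% × 23,328.00 = 886.46
Total withheld: 2,804.55 + 699.84 + 886.46 = 4,390.85
Net pay: 23,328.00 − 4,390.85 = 18,937.15

18,937.15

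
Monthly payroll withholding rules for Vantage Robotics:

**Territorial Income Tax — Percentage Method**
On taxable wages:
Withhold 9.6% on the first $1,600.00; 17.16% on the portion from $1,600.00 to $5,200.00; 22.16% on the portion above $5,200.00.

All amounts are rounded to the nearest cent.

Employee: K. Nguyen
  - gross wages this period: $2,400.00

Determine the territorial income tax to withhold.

$290.88

Territorial Income Tax: taxable = $2,400.00
  $153.60 + 17.16% × ($2,400.00 − $1,600.00) = $153.60 + 17.16% × $800.00 = $290.88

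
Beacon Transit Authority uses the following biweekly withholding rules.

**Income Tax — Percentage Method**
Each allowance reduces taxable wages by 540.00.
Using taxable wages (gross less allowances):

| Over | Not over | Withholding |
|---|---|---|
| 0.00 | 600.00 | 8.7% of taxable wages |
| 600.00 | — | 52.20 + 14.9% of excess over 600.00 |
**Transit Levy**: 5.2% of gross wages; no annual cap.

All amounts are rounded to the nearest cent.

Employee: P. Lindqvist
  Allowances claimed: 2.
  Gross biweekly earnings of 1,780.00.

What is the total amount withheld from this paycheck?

159.66

Income Tax: taxable = 1,780.00 − 2×540.00 = 700.00
  52.20 + 14.9% × (700.00 − 600.00) = 52.20 + 14.9% × 100.00 = 67.10
Transit Levy: 5.2% × 1,780.00 = 92.56
Total: 67.10 + 92.56 = 159.66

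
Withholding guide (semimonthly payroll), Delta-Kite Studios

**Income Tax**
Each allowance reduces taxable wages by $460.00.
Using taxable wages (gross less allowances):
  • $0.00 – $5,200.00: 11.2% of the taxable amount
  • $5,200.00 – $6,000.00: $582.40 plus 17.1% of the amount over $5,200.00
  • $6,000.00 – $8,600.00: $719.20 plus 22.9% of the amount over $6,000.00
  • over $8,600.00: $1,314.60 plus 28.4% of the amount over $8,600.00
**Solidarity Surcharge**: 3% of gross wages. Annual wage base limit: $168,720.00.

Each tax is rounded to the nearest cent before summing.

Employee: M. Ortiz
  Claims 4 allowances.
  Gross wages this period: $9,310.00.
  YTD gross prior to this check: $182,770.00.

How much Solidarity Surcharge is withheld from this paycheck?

$0.00

Solidarity Surcharge: YTD $182,770.00 ≥ cap $168,720.00 → $0.00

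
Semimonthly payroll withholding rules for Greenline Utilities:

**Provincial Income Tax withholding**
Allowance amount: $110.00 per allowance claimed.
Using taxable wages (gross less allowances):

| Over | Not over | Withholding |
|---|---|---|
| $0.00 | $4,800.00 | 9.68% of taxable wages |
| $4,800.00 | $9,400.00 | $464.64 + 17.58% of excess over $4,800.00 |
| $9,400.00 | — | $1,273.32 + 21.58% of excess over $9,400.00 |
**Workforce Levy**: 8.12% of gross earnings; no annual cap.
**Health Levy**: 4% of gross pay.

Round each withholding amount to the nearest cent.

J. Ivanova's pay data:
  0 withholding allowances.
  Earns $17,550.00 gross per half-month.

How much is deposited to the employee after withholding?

$12,390.85

Provincial Income Tax: taxable = $17,550.00
  $1,273.32 + 21.58% × ($17,550.00 − $9,400.00) = $1,273.32 + 21.58% × $8,150.00 = $3,032.09
Workforce Levy: 8.12% × $17,550.00 = $1,425.06
Health Levy: 4% × $17,550.00 = $702.00
Total withheld: $3,032.09 + $1,425.06 + $702.00 = $5,159.15
Net pay: $17,550.00 − $5,159.15 = $12,390.85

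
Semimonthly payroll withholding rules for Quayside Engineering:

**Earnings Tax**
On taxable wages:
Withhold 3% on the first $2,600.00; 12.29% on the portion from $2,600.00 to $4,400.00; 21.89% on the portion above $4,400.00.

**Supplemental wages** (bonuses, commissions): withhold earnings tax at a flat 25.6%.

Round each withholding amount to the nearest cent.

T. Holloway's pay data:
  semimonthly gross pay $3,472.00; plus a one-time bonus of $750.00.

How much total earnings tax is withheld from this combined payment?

$377.17

Earnings Tax: taxable = $3,472.00
  $78.00 + 12.29% × ($3,472.00 − $2,600.00) = $78.00 + 12.29% × $872.00 = $185.17
Supplemental (25.6% flat on bonus): 25.6% × $750.00 = $192.00
Total earnings tax: $185.17 + $192.00 = $377.17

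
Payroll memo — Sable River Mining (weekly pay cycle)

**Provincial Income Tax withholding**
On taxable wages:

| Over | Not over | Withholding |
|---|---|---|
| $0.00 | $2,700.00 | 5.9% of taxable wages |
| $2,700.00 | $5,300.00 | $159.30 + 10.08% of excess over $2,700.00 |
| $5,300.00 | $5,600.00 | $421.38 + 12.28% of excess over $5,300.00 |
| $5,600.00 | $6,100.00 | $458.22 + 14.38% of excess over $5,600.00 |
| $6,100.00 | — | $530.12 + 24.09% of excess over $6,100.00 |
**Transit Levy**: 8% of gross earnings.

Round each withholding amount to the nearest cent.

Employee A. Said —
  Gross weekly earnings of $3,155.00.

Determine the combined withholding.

Provincial Income Tax: taxable = $3,155.00
  $159.30 + 10.08% × ($3,155.00 − $2,700.00) = $159.30 + 10.08% × $455.00 = $205.16
Transit Levy: 8% × $3,155.00 = $252.40
Total: $205.16 + $252.40 = $457.56

$457.56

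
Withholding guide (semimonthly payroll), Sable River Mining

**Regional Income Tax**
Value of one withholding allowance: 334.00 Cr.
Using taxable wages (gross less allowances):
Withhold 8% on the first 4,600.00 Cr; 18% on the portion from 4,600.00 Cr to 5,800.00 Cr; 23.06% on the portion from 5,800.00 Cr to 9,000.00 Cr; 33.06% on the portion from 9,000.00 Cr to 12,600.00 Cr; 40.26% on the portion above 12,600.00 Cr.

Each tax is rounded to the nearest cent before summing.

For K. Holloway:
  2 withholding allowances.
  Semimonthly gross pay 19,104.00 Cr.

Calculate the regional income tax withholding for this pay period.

Regional Income Tax: taxable = 19,104.00 Cr − 2×334.00 Cr = 18,436.00 Cr
  2,512.08 Cr + 40.26% × (18,436.00 Cr − 12,600.00 Cr) = 2,512.08 Cr + 40.26% × 5,836.00 Cr = 4,861.65 Cr

4,861.65 Cr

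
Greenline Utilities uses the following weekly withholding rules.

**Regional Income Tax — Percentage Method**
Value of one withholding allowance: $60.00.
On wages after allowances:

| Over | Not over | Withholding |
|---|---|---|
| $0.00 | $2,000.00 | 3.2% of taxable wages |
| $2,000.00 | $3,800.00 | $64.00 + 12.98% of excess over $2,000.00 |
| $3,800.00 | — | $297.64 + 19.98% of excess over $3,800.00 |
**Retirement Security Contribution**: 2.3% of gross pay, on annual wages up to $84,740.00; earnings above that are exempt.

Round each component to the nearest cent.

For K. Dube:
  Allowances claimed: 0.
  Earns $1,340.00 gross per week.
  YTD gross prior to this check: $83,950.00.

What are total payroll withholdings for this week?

Regional Income Tax: taxable = $1,340.00
  3.2% × $1,340.00 = $42.88
Retirement Security Contribution: cap $84,740.00 − YTD $83,950.00 = $790.00 subject; 2.3% × $790.00 = $18.17
Total: $42.88 + $18.17 = $61.05

$61.05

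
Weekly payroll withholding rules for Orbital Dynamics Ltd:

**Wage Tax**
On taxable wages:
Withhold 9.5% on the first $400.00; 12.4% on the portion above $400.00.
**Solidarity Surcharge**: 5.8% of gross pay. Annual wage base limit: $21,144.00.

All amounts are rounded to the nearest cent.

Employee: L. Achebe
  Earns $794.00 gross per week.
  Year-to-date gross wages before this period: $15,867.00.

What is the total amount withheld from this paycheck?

$132.91

Wage Tax: taxable = $794.00
  $38.00 + 12.4% × ($794.00 − $400.00) = $38.00 + 12.4% × $394.00 = $86.86
Solidarity Surcharge: 5.8% × $794.00 = $46.05
Total: $86.86 + $46.05 = $132.91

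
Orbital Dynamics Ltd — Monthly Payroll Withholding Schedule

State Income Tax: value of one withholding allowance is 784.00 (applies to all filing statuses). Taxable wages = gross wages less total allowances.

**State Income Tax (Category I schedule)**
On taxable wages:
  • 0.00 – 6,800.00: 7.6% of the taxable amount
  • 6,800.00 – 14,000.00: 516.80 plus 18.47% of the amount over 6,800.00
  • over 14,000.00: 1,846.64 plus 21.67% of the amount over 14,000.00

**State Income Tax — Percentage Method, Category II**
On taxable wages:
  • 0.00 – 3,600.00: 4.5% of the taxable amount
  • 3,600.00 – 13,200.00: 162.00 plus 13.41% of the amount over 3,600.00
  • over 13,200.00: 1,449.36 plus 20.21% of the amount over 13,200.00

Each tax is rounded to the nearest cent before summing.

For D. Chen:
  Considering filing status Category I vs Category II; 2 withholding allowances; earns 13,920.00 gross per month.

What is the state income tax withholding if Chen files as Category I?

State Income Tax (Category I): taxable = 13,920.00 − 2×784.00 = 12,352.00
  516.80 + 18.47% × (12,352.00 − 6,800.00) = 516.80 + 18.47% × 5,552.00 = 1,542.25

1,542.25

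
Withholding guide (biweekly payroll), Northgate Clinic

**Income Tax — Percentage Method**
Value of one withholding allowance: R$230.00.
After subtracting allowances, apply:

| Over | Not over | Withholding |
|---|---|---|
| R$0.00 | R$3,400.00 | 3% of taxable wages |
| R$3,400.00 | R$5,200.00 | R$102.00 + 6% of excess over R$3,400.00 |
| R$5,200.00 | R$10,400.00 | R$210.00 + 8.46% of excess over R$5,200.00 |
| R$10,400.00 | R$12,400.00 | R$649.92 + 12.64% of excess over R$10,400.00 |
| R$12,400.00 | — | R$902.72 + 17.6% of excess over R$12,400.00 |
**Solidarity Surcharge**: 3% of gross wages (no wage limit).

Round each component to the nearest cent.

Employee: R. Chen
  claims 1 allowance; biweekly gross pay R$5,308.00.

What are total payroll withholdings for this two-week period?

Income Tax: taxable = R$5,308.00 − 1×R$230.00 = R$5,078.00
  R$102.00 + 6% × (R$5,078.00 − R$3,400.00) = R$102.00 + 6% × R$1,678.00 = R$202.68
Solidarity Surcharge: 3% × R$5,308.00 = R$159.24
Total: R$202.68 + R$159.24 = R$361.92

R$361.92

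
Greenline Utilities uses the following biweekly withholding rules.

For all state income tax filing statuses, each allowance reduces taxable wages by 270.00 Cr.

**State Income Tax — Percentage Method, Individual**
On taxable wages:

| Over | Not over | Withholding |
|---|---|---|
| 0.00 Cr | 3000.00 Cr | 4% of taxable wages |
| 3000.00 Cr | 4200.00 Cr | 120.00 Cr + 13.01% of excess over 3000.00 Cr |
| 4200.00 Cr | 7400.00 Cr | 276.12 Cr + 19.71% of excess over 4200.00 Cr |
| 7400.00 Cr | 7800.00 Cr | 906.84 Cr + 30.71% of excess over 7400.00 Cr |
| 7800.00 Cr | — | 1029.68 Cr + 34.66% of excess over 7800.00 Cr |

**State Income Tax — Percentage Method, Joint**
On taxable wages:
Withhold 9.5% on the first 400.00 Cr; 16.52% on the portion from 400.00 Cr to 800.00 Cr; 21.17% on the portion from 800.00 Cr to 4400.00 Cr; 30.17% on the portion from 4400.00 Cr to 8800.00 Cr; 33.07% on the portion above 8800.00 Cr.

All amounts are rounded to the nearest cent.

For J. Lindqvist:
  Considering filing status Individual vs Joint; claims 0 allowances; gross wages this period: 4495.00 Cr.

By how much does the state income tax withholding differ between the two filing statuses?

State Income Tax (Individual): taxable = 4495.00 Cr
  276.12 Cr + 19.71% × (4495.00 Cr − 4200.00 Cr) = 276.12 Cr + 19.71% × 295.00 Cr = 334.26 Cr
State Income Tax (Joint): taxable = 4495.00 Cr
  866.20 Cr + 30.17% × (4495.00 Cr − 4400.00 Cr) = 866.20 Cr + 30.17% × 95.00 Cr = 894.86 Cr
Difference: |334.26 Cr − 894.86 Cr| = 560.60 Cr (higher under Joint)

560.60 Cr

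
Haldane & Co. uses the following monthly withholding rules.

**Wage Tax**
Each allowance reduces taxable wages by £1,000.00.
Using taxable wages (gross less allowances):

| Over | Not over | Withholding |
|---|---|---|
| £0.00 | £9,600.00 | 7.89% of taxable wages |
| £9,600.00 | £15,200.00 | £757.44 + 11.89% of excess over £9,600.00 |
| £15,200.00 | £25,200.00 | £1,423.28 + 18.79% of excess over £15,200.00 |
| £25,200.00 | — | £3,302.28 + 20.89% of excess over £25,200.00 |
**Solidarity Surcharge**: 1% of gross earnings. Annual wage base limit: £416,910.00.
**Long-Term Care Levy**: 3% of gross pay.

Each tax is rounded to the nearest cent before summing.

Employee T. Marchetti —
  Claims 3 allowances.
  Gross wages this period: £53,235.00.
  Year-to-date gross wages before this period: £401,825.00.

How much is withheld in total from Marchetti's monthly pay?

Wage Tax: taxable = £53,235.00 − 3×£1,000.00 = £50,235.00
  £3,302.28 + 20.89% × (£50,235.00 − £25,200.00) = £3,302.28 + 20.89% × £25,035.00 = £8,532.09
Solidarity Surcharge: cap £416,910.00 − YTD £401,825.00 = £15,085.00 subject; 1% × £15,085.00 = £150.85
Long-Term Care Levy: 3% × £53,235.00 = £1,597.05
Total: £8,532.09 + £150.85 + £1,597.05 = £10,279.99

£10,279.99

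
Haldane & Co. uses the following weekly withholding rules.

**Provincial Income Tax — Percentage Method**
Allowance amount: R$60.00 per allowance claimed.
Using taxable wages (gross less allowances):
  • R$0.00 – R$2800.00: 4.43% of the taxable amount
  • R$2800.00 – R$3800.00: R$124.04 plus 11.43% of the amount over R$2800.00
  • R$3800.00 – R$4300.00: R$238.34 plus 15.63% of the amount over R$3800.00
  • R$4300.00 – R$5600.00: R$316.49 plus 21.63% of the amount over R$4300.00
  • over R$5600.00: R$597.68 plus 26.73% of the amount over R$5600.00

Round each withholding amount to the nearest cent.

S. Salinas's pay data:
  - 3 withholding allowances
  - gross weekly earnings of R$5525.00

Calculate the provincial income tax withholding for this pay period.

Provincial Income Tax: taxable = R$5525.00 − 3×R$60.00 = R$5345.00
  R$316.49 + 21.63% × (R$5345.00 − R$4300.00) = R$316.49 + 21.63% × R$1045.00 = R$542.52

R$542.52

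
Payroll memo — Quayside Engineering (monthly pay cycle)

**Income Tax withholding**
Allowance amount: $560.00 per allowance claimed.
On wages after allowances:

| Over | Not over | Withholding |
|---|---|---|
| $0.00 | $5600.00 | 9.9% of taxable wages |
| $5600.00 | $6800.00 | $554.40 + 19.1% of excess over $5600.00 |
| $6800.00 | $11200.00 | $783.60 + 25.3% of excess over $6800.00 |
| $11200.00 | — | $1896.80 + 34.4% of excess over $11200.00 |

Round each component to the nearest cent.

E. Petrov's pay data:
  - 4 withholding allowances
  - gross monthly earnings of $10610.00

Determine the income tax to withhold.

Income Tax: taxable = $10610.00 − 4×$560.00 = $8370.00
  $783.60 + 25.3% × ($8370.00 − $6800.00) = $783.60 + 25.3% × $1570.00 = $1180.81

$1180.81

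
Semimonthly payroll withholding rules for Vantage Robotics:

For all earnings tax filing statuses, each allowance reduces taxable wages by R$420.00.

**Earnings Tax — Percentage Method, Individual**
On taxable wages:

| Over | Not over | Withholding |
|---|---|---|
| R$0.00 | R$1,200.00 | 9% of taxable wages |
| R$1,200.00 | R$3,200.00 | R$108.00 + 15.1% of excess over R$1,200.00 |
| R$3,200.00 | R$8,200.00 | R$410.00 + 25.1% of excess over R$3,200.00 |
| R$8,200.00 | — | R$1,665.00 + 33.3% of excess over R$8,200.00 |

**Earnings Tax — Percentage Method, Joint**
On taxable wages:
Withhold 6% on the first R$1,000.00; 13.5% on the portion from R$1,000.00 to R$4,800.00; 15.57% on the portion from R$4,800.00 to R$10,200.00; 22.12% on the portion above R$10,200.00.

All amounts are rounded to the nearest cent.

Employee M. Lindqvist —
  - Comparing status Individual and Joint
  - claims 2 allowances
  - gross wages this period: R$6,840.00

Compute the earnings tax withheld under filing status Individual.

R$1,112.80

Earnings Tax (Individual): taxable = R$6,840.00 − 2×R$420.00 = R$6,000.00
  R$410.00 + 25.1% × (R$6,000.00 − R$3,200.00) = R$410.00 + 25.1% × R$2,800.00 = R$1,112.80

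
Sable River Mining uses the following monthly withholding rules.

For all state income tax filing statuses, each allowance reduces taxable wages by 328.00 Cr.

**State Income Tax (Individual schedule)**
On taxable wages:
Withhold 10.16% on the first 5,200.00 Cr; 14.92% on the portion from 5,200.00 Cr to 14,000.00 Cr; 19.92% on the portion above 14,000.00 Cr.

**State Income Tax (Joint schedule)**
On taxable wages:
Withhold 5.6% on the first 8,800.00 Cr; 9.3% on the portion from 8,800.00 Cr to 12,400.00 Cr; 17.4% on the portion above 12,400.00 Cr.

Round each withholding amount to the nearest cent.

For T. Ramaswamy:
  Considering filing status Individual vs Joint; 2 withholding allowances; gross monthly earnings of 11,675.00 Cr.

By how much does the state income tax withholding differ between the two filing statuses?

State Income Tax (Individual): taxable = 11,675.00 Cr − 2×328.00 Cr = 11,019.00 Cr
  528.32 Cr + 14.92% × (11,019.00 Cr − 5,200.00 Cr) = 528.32 Cr + 14.92% × 5,819.00 Cr = 1,396.51 Cr
State Income Tax (Joint): taxable = 11,675.00 Cr − 2×328.00 Cr = 11,019.00 Cr
  492.80 Cr + 9.3% × (11,019.00 Cr − 8,800.00 Cr) = 492.80 Cr + 9.3% × 2,219.00 Cr = 699.17 Cr
Difference: |1,396.51 Cr − 699.17 Cr| = 697.34 Cr (higher under Individual)

697.34 Cr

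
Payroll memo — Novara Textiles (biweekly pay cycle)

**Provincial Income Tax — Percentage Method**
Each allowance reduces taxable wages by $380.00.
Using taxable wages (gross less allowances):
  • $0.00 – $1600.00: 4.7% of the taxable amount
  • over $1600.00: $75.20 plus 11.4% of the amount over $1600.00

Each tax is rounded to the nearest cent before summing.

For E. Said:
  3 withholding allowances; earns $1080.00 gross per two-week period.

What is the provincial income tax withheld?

$0.00

Provincial Income Tax: taxable = $1080.00 − 3×$380.00 = $-60.00
  Taxable ≤ 0 → $0.00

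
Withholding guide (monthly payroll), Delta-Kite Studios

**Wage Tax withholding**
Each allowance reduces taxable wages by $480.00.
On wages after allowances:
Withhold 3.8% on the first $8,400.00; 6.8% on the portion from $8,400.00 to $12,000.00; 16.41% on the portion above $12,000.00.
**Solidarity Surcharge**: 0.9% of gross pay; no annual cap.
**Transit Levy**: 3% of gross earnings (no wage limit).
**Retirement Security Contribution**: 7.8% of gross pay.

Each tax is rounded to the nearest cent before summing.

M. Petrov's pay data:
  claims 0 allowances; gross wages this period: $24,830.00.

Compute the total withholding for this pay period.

$5,574.51

Wage Tax: taxable = $24,830.00
  $564.00 + 16.41% × ($24,830.00 − $12,000.00) = $564.00 + 16.41% × $12,830.00 = $2,669.40
Solidarity Surcharge: 0.9% × $24,830.00 = $223.47
Transit Levy: 3% × $24,830.00 = $744.90
Retirement Security Contribution: 7.8% × $24,830.00 = $1,936.74
Total: $2,669.40 + $223.47 + $744.90 + $1,936.74 = $5,574.51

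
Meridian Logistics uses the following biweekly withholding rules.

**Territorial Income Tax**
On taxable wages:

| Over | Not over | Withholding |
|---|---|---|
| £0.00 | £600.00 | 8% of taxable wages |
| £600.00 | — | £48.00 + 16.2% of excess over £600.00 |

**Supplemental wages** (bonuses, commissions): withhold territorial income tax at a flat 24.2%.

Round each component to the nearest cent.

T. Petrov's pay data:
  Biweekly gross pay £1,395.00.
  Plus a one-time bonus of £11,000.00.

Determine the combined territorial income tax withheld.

Territorial Income Tax: taxable = £1,395.00
  £48.00 + 16.2% × (£1,395.00 − £600.00) = £48.00 + 16.2% × £795.00 = £176.79
Supplemental (24.2% flat on bonus): 24.2% × £11,000.00 = £2,662.00
Total territorial income tax: £176.79 + £2,662.00 = £2,838.79

£2,838.79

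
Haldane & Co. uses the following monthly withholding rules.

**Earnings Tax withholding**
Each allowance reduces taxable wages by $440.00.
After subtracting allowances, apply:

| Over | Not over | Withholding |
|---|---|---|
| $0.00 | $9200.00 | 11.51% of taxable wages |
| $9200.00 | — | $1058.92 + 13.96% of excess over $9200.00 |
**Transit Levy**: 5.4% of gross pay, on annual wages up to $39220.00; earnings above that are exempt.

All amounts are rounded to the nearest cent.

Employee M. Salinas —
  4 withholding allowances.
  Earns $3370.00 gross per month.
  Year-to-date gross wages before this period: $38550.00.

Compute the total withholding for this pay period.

$221.49

Earnings Tax: taxable = $3370.00 − 4×$440.00 = $1610.00
  11.51% × $1610.00 = $185.31
Transit Levy: cap $39220.00 − YTD $38550.00 = $670.00 subject; 5.4% × $670.00 = $36.18
Total: $185.31 + $36.18 = $221.49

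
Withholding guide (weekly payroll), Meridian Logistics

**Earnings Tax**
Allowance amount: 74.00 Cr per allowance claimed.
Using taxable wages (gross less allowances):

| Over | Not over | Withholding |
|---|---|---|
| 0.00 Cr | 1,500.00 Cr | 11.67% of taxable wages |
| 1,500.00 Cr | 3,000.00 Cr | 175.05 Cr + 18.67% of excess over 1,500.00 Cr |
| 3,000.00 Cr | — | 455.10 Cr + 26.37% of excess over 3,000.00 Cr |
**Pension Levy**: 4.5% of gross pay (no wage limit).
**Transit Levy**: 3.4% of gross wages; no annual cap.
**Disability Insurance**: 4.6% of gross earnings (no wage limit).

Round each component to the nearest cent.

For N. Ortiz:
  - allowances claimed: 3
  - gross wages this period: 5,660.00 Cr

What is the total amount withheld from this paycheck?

1,805.50 Cr

Earnings Tax: taxable = 5,660.00 Cr − 3×74.00 Cr = 5,438.00 Cr
  455.10 Cr + 26.37% × (5,438.00 Cr − 3,000.00 Cr) = 455.10 Cr + 26.37% × 2,438.00 Cr = 1,098.00 Cr
Pension Levy: 4.5% × 5,660.00 Cr = 254.70 Cr
Transit Levy: 3.4% × 5,660.00 Cr = 192.44 Cr
Disability Insurance: 4.6% × 5,660.00 Cr = 260.36 Cr
Total: 1,098.00 Cr + 254.70 Cr + 192.44 Cr + 260.36 Cr = 1,805.50 Cr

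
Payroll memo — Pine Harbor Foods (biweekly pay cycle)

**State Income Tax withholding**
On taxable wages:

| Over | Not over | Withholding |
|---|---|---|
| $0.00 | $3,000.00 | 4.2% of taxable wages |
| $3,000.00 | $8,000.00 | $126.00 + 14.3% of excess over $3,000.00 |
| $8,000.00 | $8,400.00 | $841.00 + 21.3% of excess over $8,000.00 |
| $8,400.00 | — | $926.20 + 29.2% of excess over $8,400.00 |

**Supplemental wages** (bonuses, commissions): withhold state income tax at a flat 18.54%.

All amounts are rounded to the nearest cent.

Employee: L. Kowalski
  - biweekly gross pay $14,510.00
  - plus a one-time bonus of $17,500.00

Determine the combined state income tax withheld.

$5,954.82

State Income Tax: taxable = $14,510.00
  $926.20 + 29.2% × ($14,510.00 − $8,400.00) = $926.20 + 29.2% × $6,110.00 = $2,710.32
Supplemental (18.54% flat on bonus): 18.54% × $17,500.00 = $3,244.50
Total state income tax: $2,710.32 + $3,244.50 = $5,954.82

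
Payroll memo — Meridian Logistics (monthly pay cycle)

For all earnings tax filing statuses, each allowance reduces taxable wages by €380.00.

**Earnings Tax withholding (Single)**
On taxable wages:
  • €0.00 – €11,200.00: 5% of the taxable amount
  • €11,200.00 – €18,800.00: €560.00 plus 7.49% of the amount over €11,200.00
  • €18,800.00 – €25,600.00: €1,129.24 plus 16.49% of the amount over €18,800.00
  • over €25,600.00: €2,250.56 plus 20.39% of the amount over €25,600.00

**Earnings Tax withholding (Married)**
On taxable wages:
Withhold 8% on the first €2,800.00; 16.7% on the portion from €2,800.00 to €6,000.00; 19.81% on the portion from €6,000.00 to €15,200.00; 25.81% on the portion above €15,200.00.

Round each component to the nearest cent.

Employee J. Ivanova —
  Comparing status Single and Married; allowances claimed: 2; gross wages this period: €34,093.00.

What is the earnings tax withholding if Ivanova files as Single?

€3,827.32

Earnings Tax (Single): taxable = €34,093.00 − 2×€380.00 = €33,333.00
  €2,250.56 + 20.39% × (€33,333.00 − €25,600.00) = €2,250.56 + 20.39% × €7,733.00 = €3,827.32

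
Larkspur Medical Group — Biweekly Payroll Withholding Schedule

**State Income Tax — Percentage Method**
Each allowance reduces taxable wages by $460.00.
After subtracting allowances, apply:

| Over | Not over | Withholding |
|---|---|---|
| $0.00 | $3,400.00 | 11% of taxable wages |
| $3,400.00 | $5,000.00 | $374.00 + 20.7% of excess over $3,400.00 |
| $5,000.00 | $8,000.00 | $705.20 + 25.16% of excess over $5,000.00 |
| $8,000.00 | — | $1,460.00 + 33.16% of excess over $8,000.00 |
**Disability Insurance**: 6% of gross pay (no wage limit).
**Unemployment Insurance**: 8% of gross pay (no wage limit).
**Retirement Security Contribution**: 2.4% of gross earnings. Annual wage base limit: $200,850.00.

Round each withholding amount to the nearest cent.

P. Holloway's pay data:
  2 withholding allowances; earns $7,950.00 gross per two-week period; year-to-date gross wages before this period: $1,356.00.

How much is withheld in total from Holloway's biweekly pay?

$2,519.75

State Income Tax: taxable = $7,950.00 − 2×$460.00 = $7,030.00
  $705.20 + 25.16% × ($7,030.00 − $5,000.00) = $705.20 + 25.16% × $2,030.00 = $1,215.95
Disability Insurance: 6% × $7,950.00 = $477.00
Unemployment Insurance: 8% × $7,950.00 = $636.00
Retirement Security Contribution: 2.4% × $7,950.00 = $190.80
Total: $1,215.95 + $477.00 + $636.00 + $190.80 = $2,519.75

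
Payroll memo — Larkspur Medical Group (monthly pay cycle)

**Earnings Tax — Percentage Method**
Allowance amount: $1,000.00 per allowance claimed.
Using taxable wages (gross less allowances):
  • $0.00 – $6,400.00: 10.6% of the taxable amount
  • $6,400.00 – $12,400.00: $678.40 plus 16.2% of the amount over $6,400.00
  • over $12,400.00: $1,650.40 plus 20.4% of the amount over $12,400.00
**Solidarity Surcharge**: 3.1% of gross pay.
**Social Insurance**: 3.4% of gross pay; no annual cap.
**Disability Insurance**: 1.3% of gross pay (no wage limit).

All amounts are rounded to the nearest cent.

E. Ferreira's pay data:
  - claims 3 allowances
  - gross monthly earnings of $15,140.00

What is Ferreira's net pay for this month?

$12,350.80

Earnings Tax: taxable = $15,140.00 − 3×$1,000.00 = $12,140.00
  $678.40 + 16.2% × ($12,140.00 − $6,400.00) = $678.40 + 16.2% × $5,740.00 = $1,608.28
Solidarity Surcharge: 3.1% × $15,140.00 = $469.34
Social Insurance: 3.4% × $15,140.00 = $514.76
Disability Insurance: 1.3% × $15,140.00 = $196.82
Total withheld: $1,608.28 + $469.34 + $514.76 + $196.82 = $2,789.20
Net pay: $15,140.00 − $2,789.20 = $12,350.80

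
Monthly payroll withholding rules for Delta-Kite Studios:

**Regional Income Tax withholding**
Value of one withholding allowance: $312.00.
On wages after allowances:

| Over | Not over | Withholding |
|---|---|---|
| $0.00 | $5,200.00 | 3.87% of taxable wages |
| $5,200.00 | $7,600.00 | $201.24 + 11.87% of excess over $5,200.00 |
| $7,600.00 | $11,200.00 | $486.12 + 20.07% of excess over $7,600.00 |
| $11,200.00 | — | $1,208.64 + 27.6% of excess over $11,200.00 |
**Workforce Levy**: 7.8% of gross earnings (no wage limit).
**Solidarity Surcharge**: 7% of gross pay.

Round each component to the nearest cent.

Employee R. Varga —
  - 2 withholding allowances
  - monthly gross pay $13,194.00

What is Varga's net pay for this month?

$9,654.53

Regional Income Tax: taxable = $13,194.00 − 2×$312.00 = $12,570.00
  $1,208.64 + 27.6% × ($12,570.00 − $11,200.00) = $1,208.64 + 27.6% × $1,370.00 = $1,586.76
Workforce Levy: 7.8% × $13,194.00 = $1,029.13
Solidarity Surcharge: 7% × $13,194.00 = $923.58
Total withheld: $1,586.76 + $1,029.13 + $923.58 = $3,539.47
Net pay: $13,194.00 − $3,539.47 = $9,654.53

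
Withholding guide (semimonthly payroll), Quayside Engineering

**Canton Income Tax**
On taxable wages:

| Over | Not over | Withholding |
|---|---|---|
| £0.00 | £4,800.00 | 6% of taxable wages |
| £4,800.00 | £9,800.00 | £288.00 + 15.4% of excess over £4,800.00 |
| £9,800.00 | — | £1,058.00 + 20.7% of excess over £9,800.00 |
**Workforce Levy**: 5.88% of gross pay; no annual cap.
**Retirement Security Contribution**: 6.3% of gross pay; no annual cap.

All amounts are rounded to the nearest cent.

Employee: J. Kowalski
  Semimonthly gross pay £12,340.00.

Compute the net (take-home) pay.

£9,253.21

Canton Income Tax: taxable = £12,340.00
  £1,058.00 + 20.7% × (£12,340.00 − £9,800.00) = £1,058.00 + 20.7% × £2,540.00 = £1,583.78
Workforce Levy: 5.88% × £12,340.00 = £725.59
Retirement Security Contribution: 6.3% × £12,340.00 = £777.42
Total withheld: £1,583.78 + £725.59 + £777.42 = £3,086.79
Net pay: £12,340.00 − £3,086.79 = £9,253.21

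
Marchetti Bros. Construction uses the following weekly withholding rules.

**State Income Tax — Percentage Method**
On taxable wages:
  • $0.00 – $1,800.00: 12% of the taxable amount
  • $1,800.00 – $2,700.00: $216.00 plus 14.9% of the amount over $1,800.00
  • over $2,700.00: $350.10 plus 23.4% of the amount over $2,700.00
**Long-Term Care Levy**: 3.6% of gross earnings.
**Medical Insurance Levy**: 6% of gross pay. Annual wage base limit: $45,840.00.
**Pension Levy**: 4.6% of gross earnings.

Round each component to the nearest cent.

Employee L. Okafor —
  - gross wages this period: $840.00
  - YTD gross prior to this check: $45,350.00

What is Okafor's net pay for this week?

State Income Tax: taxable = $840.00
  12% × $840.00 = $100.80
Long-Term Care Levy: 3.6% × $840.00 = $30.24
Medical Insurance Levy: cap $45,840.00 − YTD $45,350.00 = $490.00 subject; 6% × $490.00 = $29.40
Pension Levy: 4.6% × $840.00 = $38.64
Total withheld: $100.80 + $30.24 + $29.40 + $38.64 = $199.08
Net pay: $840.00 − $199.08 = $640.92

$640.92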